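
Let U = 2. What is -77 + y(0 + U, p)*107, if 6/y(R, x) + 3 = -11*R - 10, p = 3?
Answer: -3337/35 ≈ -95.343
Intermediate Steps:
y(R, x) = 6/(-13 - 11*R) (y(R, x) = 6/(-3 + (-11*R - 10)) = 6/(-3 + (-10 - 11*R)) = 6/(-13 - 11*R))
-77 + y(0 + U, p)*107 = -77 - 6/(13 + 11*(0 + 2))*107 = -77 - 6/(13 + 11*2)*107 = -77 - 6/(13 + 22)*107 = -77 - 6/35*107 = -77 - 642/35 = -3337/35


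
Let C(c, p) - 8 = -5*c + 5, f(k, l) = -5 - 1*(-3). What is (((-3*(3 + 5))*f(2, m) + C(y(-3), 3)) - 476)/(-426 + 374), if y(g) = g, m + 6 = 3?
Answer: 100/13 ≈ 7.6923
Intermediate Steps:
m = -3 (m = -6 + 3 = -3)
f(k, l) = -2 (f(k, l) = -5 + 3 = -2)
C(c, p) = 13 - 5*c (C(c, p) = 8 + (-5*c + 5) = 8 + (5 - 5*c) = 13 - 5*c)
(((-3*(3 + 5))*f(2, m) + C(y(-3), 3)) - 476)/(-426 + 374) = ((-3*(3 + 5)*(-2) + (13 - 5*(-3))) - 476)/(-426 + 374) = ((-3*8*(-2) + (13 + 15)) - 476)/(-52) = ((-24*(-2) + 28) - 476)*(-1/52) = ((48 + 28) - 476)*(-1/52) = (76 - 476)*(-1/52) = -400*(-1/52) = 100/13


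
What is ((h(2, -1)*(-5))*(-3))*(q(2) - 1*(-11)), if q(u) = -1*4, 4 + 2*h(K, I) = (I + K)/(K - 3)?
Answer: -525/2 ≈ -262.50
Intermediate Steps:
h(K, I) = -2 + (I + K)/(2*(-3 + K)) (h(K, I) = -2 + ((I + K)/(K - 3))/2 = -2 + ((I + K)/(-3 + K))/2 = -2 + (I + K)/(2*(-3 + K)))
q(u) = -4
((h(2, -1)*(-5))*(-3))*(q(2) - 1*(-11)) = ((((12 - 1 - 3*2)/(2*(-3 + 2)))*(-5))*(-3))*(-4 - 1*(-11)) = ((((1/2)*(12 - 1 - 6)/(-1))*(-5))*(-3))*(-4 + 11) = ((((1/2)*(-1)*5)*(-5))*(-3))*7 = (-5/2*(-5)*(-3))*7 = ((25/2)*(-3))*7 = -75/2*7 = -525/2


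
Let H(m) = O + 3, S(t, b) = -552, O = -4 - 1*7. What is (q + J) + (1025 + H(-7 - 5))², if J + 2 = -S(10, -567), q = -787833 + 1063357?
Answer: 1310363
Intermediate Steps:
q = 275524
O = -11 (O = -4 - 7 = -11)
J = 550 (J = -2 - 1*(-552) = -2 + 552 = 550)
H(m) = -8 (H(m) = -11 + 3 = -8)
(q + J) + (1025 + H(-7 - 5))² = (275524 + 550) + (1025 - 8)² = 276074 + 1017² = 276074 + 1034289 = 1310363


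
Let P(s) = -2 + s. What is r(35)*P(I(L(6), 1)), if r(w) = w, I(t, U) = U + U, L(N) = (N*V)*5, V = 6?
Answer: 0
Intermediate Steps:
L(N) = 30*N (L(N) = (N*6)*5 = (6*N)*5 = 30*N)
I(t, U) = 2*U
r(35)*P(I(L(6), 1)) = 35*(-2 + 2*1) = 35*(-2 + 2) = 35*0 = 0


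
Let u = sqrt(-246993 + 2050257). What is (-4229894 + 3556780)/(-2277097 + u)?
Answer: 1532745870058/5185168944145 + 21539648*sqrt(1761)/5185168944145 ≈ 0.29578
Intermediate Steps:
u = 32*sqrt(1761) (u = sqrt(1803264) = 32*sqrt(1761) ≈ 1342.9)
(-4229894 + 3556780)/(-2277097 + u) = (-4229894 + 3556780)/(-2277097 + 32*sqrt(1761)) = -673114/(-2277097 + 32*sqrt(1761))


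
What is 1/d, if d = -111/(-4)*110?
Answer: 2/6105 ≈ 0.00032760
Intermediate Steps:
d = 6105/2 (d = -111*(-1/4)*110 = (111/4)*110 = 6105/2 ≈ 3052.5)
1/d = 1/(6105/2) = 2/6105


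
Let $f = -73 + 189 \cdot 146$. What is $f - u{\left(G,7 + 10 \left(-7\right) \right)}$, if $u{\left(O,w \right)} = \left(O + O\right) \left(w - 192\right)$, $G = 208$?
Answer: $133601$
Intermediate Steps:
$u{\left(O,w \right)} = 2 O \left(-192 + w\right)$
$f = 27521$ ($f = -73 + 27594 = 27521$)
$f - u{\left(G,7 + 10 \left(-7\right) \right)} = 27521 - 2 \cdot 208 \left(-192 + \left(7 + 10 \left(-7\right)\right)\right) = 27521 - 2 \cdot 208 \left(-192 + \left(7 - 70\right)\right) = 27521 - 2 \cdot 208 \left(-192 - 63\right) = 27521 - 2 \cdot 208 \left(-255\right) = 27521 - -106080 = 27521 + 106080 = 133601$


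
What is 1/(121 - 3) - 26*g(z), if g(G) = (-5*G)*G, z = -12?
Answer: 2208961/118 ≈ 18720.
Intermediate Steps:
g(G) = -5*G²
1/(121 - 3) - 26*g(z) = 1/(121 - 3) - (-130)*(-12)² = 1/118 - (-130)*144 = 1/118 - 26*(-720) = 1/118 + 18720 = 2208961/118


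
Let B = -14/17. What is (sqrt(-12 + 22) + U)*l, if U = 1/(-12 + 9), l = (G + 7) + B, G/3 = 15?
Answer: -290/17 + 870*sqrt(10)/17 ≈ 144.78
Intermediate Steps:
G = 45 (G = 3*15 = 45)
B = -14/17 (B = -14*1/17 = -14/17 ≈ -0.82353)
l = 870/17 (l = (45 + 7) - 14/17 = 52 - 14/17 = 870/17 ≈ 51.176)
U = -1/3 (U = 1/(-3) = -1/3 ≈ -0.33333)
(sqrt(-12 + 22) + U)*l = (sqrt(-12 + 22) - 1/3)*(870/17) = (sqrt(10) - 1/3)*(870/17) = (-1/3 + sqrt(10))*(870/17) = -290/17 + 870*sqrt(10)/17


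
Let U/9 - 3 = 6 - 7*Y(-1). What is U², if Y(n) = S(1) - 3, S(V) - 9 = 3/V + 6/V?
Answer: 746496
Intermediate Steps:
S(V) = 9 + 9/V (S(V) = 9 + (3/V + 6/V) = 9 + 9/V)
Y(n) = 15 (Y(n) = (9 + 9/1) - 3 = (9 + 9*1) - 3 = (9 + 9) - 3 = 18 - 3 = 15)
U = -864 (U = 27 + 9*(6 - 7*15) = 27 + 9*(6 - 105) = 27 + 9*(-99) = 27 - 891 = -864)
U² = (-864)² = 746496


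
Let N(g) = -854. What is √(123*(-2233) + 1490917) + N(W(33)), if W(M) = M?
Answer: -854 + √1216258 ≈ 248.84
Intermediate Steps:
√(123*(-2233) + 1490917) + N(W(33)) = √(123*(-2233) + 1490917) - 854 = √(-274659 + 1490917) - 854 = √1216258 - 854 = -854 + √1216258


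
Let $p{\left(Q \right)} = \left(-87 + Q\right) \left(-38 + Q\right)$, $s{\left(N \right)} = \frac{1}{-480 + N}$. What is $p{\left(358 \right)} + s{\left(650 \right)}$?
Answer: $\frac{14742401}{170} \approx 86720.0$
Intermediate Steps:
$p{\left(358 \right)} + s{\left(650 \right)} = \left(3306 + 358^{2} - 44750\right) + \frac{1}{-480 + 650} = \left(3306 + 128164 - 44750\right) + \frac{1}{170} = 86720 + \frac{1}{170} = \frac{14742401}{170}$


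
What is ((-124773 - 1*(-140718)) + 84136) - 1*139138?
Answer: -39057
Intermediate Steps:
((-124773 - 1*(-140718)) + 84136) - 1*139138 = ((-124773 + 140718) + 84136) - 139138 = (15945 + 84136) - 139138 = 100081 - 139138 = -39057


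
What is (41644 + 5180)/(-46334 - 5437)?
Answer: -15608/17257 ≈ -0.90444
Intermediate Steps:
(41644 + 5180)/(-46334 - 5437) = 46824/(-51771) = 46824*(-1/51771) = -15608/17257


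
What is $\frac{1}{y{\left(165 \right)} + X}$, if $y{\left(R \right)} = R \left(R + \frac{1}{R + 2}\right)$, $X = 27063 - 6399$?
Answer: $\frac{167}{7997628} \approx 2.0881 \cdot 10^{-5}$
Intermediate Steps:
$X = 20664$
$y{\left(R \right)} = R \left(R + \frac{1}{2 + R}\right)$
$\frac{1}{y{\left(165 \right)} + X} = \frac{1}{\frac{165 \left(1 + 165^{2} + 2 \cdot 165\right)}{2 + 165} + 20664} = \frac{1}{\frac{165 \left(1 + 27225 + 330\right)}{167} + 20664} = \frac{1}{165 \cdot \frac{1}{167} \cdot 27556 + 20664} = \frac{1}{\frac{4546740}{167} + 20664} = \frac{1}{\frac{7997628}{167}} = \frac{167}{7997628}$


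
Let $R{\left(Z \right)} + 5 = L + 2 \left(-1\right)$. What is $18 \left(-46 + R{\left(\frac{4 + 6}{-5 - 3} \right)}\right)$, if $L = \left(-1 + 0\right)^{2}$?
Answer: $-936$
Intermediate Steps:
$L = 1$ ($L = \left(-1\right)^{2} = 1$)
$R{\left(Z \right)} = -6$ ($R{\left(Z \right)} = -5 + \left(1 + 2 \left(-1\right)\right) = -5 + \left(1 - 2\right) = -5 - 1 = -6$)
$18 \left(-46 + R{\left(\frac{4 + 6}{-5 - 3} \right)}\right) = 18 \left(-46 - 6\right) = 18 \left(-52\right) = -936$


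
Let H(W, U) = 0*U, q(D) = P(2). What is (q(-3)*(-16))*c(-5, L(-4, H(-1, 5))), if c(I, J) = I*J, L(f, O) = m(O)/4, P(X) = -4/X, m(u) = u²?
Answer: 0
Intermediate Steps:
q(D) = -2 (q(D) = -4/2 = -4*½ = -2)
H(W, U) = 0
L(f, O) = O²/4
(q(-3)*(-16))*c(-5, L(-4, H(-1, 5))) = (-2*(-16))*(-5*0²/4) = 32*(-5*0/4) = 32*(-5*0) = 32*0 = 0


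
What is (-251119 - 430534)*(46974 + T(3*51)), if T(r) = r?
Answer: -32124260931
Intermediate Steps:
(-251119 - 430534)*(46974 + T(3*51)) = (-251119 - 430534)*(46974 + 3*51) = -681653*(46974 + 153) = -681653*47127 = -32124260931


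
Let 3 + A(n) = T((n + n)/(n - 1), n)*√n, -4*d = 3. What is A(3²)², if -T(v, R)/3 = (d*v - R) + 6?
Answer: 393129/256 ≈ 1535.7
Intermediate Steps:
d = -¾ (d = -¼*3 = -¾ ≈ -0.75000)
T(v, R) = -18 + 3*R + 9*v/4 (T(v, R) = -3*((-3*v/4 - R) + 6) = -3*((-R - 3*v/4) + 6) = -3*(6 - R - 3*v/4) = -18 + 3*R + 9*v/4)
A(n) = -3 + √n*(-18 + 3*n + 9*n/(2*(-1 + n))) (A(n) = -3 + (-18 + 3*n + 9*((n + n)/(n - 1))/4)*√n = -3 + (-18 + 3*n + 9*((2*n)/(-1 + n))/4)*√n = -3 + (-18 + 3*n + 9*(2*n/(-1 + n))/4)*√n = -3 + (-18 + 3*n + 9*n/(2*(-1 + n)))*√n = -3 + √n*(-18 + 3*n + 9*n/(2*(-1 + n))))
A(3²)² = (3*(2 - 2*3² + √(3²)*(3*3² + 2*(-1 + 3²)*(-6 + 3²)))/(2*(-1 + 3²)))² = (3*(2 - 2*9 + √9*(3*9 + 2*(-1 + 9)*(-6 + 9)))/(2*(-1 + 9)))² = ((3/2)*(2 - 18 + 3*(27 + 2*8*3))/8)² = ((3/2)*(⅛)*(2 - 18 + 3*(27 + 48)))² = ((3/2)*(⅛)*(2 - 18 + 3*75))² = ((3/2)*(⅛)*(2 - 18 + 225))² = ((3/2)*(⅛)*209)² = (627/16)² = 393129/256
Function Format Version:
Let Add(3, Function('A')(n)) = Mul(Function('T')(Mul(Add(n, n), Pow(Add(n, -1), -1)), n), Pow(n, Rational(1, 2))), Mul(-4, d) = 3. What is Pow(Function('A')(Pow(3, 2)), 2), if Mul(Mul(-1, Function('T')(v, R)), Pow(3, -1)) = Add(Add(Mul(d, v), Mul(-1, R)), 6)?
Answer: Rational(393129, 256) ≈ 1535.7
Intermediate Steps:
d = Rational(-3, 4) (d = Mul(Rational(-1, 4), 3) = Rational(-3, 4) ≈ -0.75000)
Function('T')(v, R) = Add(-18, Mul(3, R), Mul(Rational(9, 4), v)) (Function('T')(v, R) = Mul(-3, Add(Add(Mul(Rational(-3, 4), v), Mul(-1, R)), 6)) = Mul(-3, Add(Add(Mul(-1, R), Mul(Rational(-3, 4), v)), 6)) = Mul(-3, Add(6, Mul(-1, R), Mul(Rational(-3, 4), v))) = Add(-18, Mul(3, R), Mul(Rational(9, 4), v)))
Function('A')(n) = Add(-3, Mul(Pow(n, Rational(1, 2)), Add(-18, Mul(3, n), Mul(Rational(9, 2), n, Pow(Add(-1, n), -1))))) (Function('A')(n) = Add(-3, Mul(Add(-18, Mul(3, n), Mul(Rational(9, 4), Mul(Add(n, n), Pow(Add(n, -1), -1)))), Pow(n, Rational(1, 2)))) = Add(-3, Mul(Add(-18, Mul(3, n), Mul(Rational(9, 4), Mul(Mul(2, n), Pow(Add(-1, n), -1)))), Pow(n, Rational(1, 2)))) = Add(-3, Mul(Add(-18, Mul(3, n), Mul(Rational(9, 4), Mul(2, n, Pow(Add(-1, n), -1)))), Pow(n, Rational(1, 2)))) = Add(-3, Mul(Add(-18, Mul(3, n), Mul(Rational(9, 2), n, Pow(Add(-1, n), -1))), Pow(n, Rational(1, 2)))) = Add(-3, Mul(Pow(n, Rational(1, 2)), Add(-18, Mul(3, n), Mul(Rational(9, 2), n, Pow(Add(-1, n), -1))))))
Pow(Function('A')(Pow(3, 2)), 2) = Pow(Mul(Rational(3, 2), Pow(Add(-1, Pow(3, 2)), -1), Add(2, Mul(-2, Pow(3, 2)), Mul(Pow(Pow(3, 2), Rational(1, 2)), Add(Mul(3, Pow(3, 2)), Mul(2, Add(-1, Pow(3, 2)), Add(-6, Pow(3, 2))))))), 2) = Pow(Mul(Rational(3, 2), Pow(Add(-1, 9), -1), Add(2, Mul(-2, 9), Mul(Pow(9, Rational(1, 2)), Add(Mul(3, 9), Mul(2, Add(-1, 9), Add(-6, 9)))))), 2) = Pow(Mul(Rational(3, 2), Pow(8, -1), Add(2, -18, Mul(3, Add(27, Mul(2, 8, 3))))), 2) = Pow(Mul(Rational(3, 2), Rational(1, 8), Add(2, -18, Mul(3, Add(27, 48)))), 2) = Pow(Mul(Rational(3, 2), Rational(1, 8), Add(2, -18, Mul(3, 75))), 2) = Pow(Mul(Rational(3, 2), Rational(1, 8), Add(2, -18, 225)), 2) = Pow(Mul(Rational(3, 2), Rational(1, 8), 209), 2) = Pow(Rational(627, 16), 2) = Rational(393129, 256)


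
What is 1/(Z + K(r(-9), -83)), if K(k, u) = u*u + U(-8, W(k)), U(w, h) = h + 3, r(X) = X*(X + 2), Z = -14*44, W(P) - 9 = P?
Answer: 1/6348 ≈ 0.00015753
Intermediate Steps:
W(P) = 9 + P
Z = -616
r(X) = X*(2 + X)
U(w, h) = 3 + h
K(k, u) = 12 + k + u² (K(k, u) = u*u + (3 + (9 + k)) = u² + (12 + k) = 12 + k + u²)
1/(Z + K(r(-9), -83)) = 1/(-616 + (12 - 9*(2 - 9) + (-83)²)) = 1/(-616 + (12 - 9*(-7) + 6889)) = 1/(-616 + (12 + 63 + 6889)) = 1/(-616 + 6964) = 1/6348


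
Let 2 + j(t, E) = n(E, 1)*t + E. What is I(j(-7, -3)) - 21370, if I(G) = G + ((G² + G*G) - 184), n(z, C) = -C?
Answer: -21544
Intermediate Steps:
j(t, E) = -2 + E - t (j(t, E) = -2 + ((-1*1)*t + E) = -2 + (-t + E) = -2 + (E - t) = -2 + E - t)
I(G) = -184 + G + 2*G² (I(G) = G + ((G² + G²) - 184) = G + (2*G² - 184) = G + (-184 + 2*G²) = -184 + G + 2*G²)
I(j(-7, -3)) - 21370 = (-184 + (-2 - 3 - 1*(-7)) + 2*(-2 - 3 - 1*(-7))²) - 21370 = (-184 + (-2 - 3 + 7) + 2*(-2 - 3 + 7)²) - 21370 = (-184 + 2 + 2*2²) - 21370 = (-184 + 2 + 2*4) - 21370 = (-184 + 2 + 8) - 21370 = -174 - 21370 = -21544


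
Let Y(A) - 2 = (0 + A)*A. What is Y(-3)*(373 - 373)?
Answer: 0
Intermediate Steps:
Y(A) = 2 + A**2 (Y(A) = 2 + (0 + A)*A = 2 + A*A = 2 + A**2)
Y(-3)*(373 - 373) = (2 + (-3)**2)*(373 - 373) = (2 + 9)*0 = 11*0 = 0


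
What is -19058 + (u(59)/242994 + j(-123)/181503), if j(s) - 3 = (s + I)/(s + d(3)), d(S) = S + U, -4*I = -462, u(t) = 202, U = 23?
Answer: -3019705787017083/158448206602 ≈ -19058.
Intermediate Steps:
I = 231/2 (I = -¼*(-462) = 231/2 ≈ 115.50)
d(S) = 23 + S (d(S) = S + 23 = 23 + S)
j(s) = 3 + (231/2 + s)/(26 + s) (j(s) = 3 + (s + 231/2)/(s + (23 + 3)) = 3 + (231/2 + s)/(s + 26) = 3 + (231/2 + s)/(26 + s))
-19058 + (u(59)/242994 + j(-123)/181503) = -19058 + (202/242994 + ((387 + 8*(-123))/(2*(26 - 123)))/181503) = -19058 + (202*(1/242994) + ((½)*(387 - 984)/(-97))*(1/181503)) = -19058 + (101/121497 + ((½)*(-1/97)*(-597))*(1/181503)) = -19058 + (101/121497 + (597/194)*(1/181503)) = -19058 + (101/121497 + 199/11737194) = -19058 + 134403833/158448206602 = -3019705787017083/158448206602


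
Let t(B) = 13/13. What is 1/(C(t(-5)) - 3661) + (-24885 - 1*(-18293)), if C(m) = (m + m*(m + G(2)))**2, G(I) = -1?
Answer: -24126721/3660 ≈ -6592.0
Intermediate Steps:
t(B) = 1 (t(B) = 13*(1/13) = 1)
C(m) = (m + m*(-1 + m))**2 (C(m) = (m + m*(m - 1))**2 = (m + m*(-1 + m))**2)
1/(C(t(-5)) - 3661) + (-24885 - 1*(-18293)) = 1/(1**4 - 3661) + (-24885 - 1*(-18293)) = 1/(1 - 3661) + (-24885 + 18293) = 1/(-3660) - 6592 = -1/3660 - 6592 = -24126721/3660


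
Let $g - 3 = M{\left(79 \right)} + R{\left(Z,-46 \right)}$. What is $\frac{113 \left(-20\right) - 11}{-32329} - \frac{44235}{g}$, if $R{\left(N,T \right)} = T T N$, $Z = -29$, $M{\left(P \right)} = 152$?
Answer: $\frac{174342106}{219869529} \approx 0.79293$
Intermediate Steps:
$R{\left(N,T \right)} = N T^{2}$ ($R{\left(N,T \right)} = T^{2} N = N T^{2}$)
$g = -61209$ ($g = 3 + \left(152 - 29 \left(-46\right)^{2}\right) = 3 + \left(152 - 61364\right) = 3 - 61212 = -61209$)
$\frac{113 \left(-20\right) - 11}{-32329} - \frac{44235}{g} = \frac{113 \left(-20\right) - 11}{-32329} - \frac{44235}{-61209} = \left(-2260 - 11\right) \left(- \frac{1}{32329}\right) - - \frac{4915}{6801} = \left(-2271\right) \left(- \frac{1}{32329}\right) + \frac{4915}{6801} = \frac{2271}{32329} + \frac{4915}{6801} = \frac{174342106}{219869529}$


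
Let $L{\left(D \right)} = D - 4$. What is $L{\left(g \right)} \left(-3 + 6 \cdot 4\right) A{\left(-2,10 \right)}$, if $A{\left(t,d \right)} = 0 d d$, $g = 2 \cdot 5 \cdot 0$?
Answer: $0$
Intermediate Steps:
$g = 0$ ($g = 10 \cdot 0 = 0$)
$A{\left(t,d \right)} = 0$ ($A{\left(t,d \right)} = 0 d = 0$)
$L{\left(D \right)} = -4 + D$
$L{\left(g \right)} \left(-3 + 6 \cdot 4\right) A{\left(-2,10 \right)} = \left(-4 + 0\right) \left(-3 + 6 \cdot 4\right) 0 = - 4 \left(-3 + 24\right) 0 = \left(-4\right) 21 \cdot 0 = \left(-84\right) 0 = 0$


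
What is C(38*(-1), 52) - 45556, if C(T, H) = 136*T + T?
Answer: -50762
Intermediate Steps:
C(T, H) = 137*T
C(38*(-1), 52) - 45556 = 137*(38*(-1)) - 45556 = 137*(-38) - 45556 = -5206 - 45556 = -50762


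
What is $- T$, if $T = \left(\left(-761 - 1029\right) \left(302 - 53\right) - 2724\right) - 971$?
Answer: $449405$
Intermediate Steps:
$T = -449405$ ($T = \left(\left(-1790\right) 249 - 2724\right) - 971 = \left(-445710 - 2724\right) - 971 = -448434 - 971 = -449405$)
$- T = \left(-1\right) \left(-449405\right) = 449405$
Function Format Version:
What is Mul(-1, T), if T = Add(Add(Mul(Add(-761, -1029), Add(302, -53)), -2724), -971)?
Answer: 449405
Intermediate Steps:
T = -449405 (T = Add(Add(Mul(-1790, 249), -2724), -971) = Add(Add(-445710, -2724), -971) = Add(-448434, -971) = -449405)
Mul(-1, T) = Mul(-1, -449405) = 449405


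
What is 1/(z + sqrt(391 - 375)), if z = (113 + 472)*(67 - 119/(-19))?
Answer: 19/814396 ≈ 2.3330e-5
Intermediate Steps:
z = 814320/19 (z = 585*(67 - 119*(-1/19)) = 585*(67 + 119/19) = 585*(1392/19) = 814320/19 ≈ 42859.)
1/(z + sqrt(391 - 375)) = 1/(814320/19 + sqrt(391 - 375)) = 1/(814320/19 + sqrt(16)) = 1/(814320/19 + 4) = 1/(814396/19) = 19/814396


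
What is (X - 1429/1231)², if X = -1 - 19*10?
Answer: 55955902500/1515361 ≈ 36926.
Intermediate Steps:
X = -191 (X = -1 - 190 = -191)
(X - 1429/1231)² = (-191 - 1429/1231)² = (-236550/1231)² = 55955902500/1515361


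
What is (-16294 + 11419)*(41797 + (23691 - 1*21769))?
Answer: -213130125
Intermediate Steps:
(-16294 + 11419)*(41797 + (23691 - 1*21769)) = -4875*(41797 + (23691 - 21769)) = -4875*(41797 + 1922) = -4875*43719 = -213130125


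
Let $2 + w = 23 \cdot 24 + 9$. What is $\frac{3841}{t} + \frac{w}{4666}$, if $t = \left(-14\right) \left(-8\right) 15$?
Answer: $\frac{9430613}{3919440} \approx 2.4061$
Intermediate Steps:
$w = 559$ ($w = -2 + \left(23 \cdot 24 + 9\right) = -2 + \left(552 + 9\right) = -2 + 561 = 559$)
$t = 1680$ ($t = 112 \cdot 15 = 1680$)
$\frac{3841}{t} + \frac{w}{4666} = \frac{3841}{1680} + \frac{559}{4666} = \frac{9430613}{3919440}$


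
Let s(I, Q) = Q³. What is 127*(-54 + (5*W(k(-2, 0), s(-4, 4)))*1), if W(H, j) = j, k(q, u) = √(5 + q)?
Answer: 33782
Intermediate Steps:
127*(-54 + (5*W(k(-2, 0), s(-4, 4)))*1) = 127*(-54 + (5*4³)*1) = 127*(-54 + (5*64)*1) = 127*(-54 + 320*1) = 127*(-54 + 320) = 127*266 = 33782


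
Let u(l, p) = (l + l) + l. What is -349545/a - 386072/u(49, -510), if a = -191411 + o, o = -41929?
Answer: -6002310491/2286732 ≈ -2624.8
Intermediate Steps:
a = -233340 (a = -191411 - 41929 = -233340)
u(l, p) = 3*l (u(l, p) = 2*l + l = 3*l)
-349545/a - 386072/u(49, -510) = -349545/(-233340) - 386072/(3*49) = -349545*(-1/233340) - 386072/147 = 23303/15556 - 386072*1/147 = 23303/15556 - 386072/147 = -6002310491/2286732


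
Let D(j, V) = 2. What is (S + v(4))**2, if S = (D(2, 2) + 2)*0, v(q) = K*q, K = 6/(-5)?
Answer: 576/25 ≈ 23.040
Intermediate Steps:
K = -6/5 (K = 6*(-1/5) = -6/5 ≈ -1.2000)
v(q) = -6*q/5
S = 0 (S = (2 + 2)*0 = 4*0 = 0)
(S + v(4))**2 = (0 - 6/5*4)**2 = (0 - 24/5)**2 = (-24/5)**2 = 576/25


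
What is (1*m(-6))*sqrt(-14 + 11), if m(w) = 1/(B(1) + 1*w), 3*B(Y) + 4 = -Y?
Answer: -3*I*sqrt(3)/23 ≈ -0.22592*I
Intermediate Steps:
B(Y) = -4/3 - Y/3 (B(Y) = -4/3 + (-Y)/3 = -4/3 - Y/3)
m(w) = 1/(-5/3 + w) (m(w) = 1/((-4/3 - 1/3*1) + 1*w) = 1/((-4/3 - 1/3) + w) = 1/(-5/3 + w))
(1*m(-6))*sqrt(-14 + 11) = (1*(3/(-5 + 3*(-6))))*sqrt(-14 + 11) = (1*(3/(-5 - 18)))*sqrt(-3) = (1*(3/(-23)))*(I*sqrt(3)) = (1*(3*(-1/23)))*(I*sqrt(3)) = (1*(-3/23))*(I*sqrt(3)) = -3*I*sqrt(3)/23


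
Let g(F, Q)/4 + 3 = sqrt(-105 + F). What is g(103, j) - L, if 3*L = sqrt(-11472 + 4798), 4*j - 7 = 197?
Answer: -12 + 4*I*sqrt(2) - I*sqrt(6674)/3 ≈ -12.0 - 21.575*I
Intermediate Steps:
j = 51 (j = 7/4 + (1/4)*197 = 7/4 + 197/4 = 51)
g(F, Q) = -12 + 4*sqrt(-105 + F)
L = I*sqrt(6674)/3 (L = sqrt(-11472 + 4798)/3 = sqrt(-6674)/3 = (I*sqrt(6674))/3 = I*sqrt(6674)/3 ≈ 27.232*I)
g(103, j) - L = (-12 + 4*sqrt(-105 + 103)) - I*sqrt(6674)/3 = (-12 + 4*sqrt(-2)) - I*sqrt(6674)/3 = (-12 + 4*(I*sqrt(2))) - I*sqrt(6674)/3 = (-12 + 4*I*sqrt(2)) - I*sqrt(6674)/3 = -12 + 4*I*sqrt(2) - I*sqrt(6674)/3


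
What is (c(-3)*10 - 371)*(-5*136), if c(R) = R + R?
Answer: 293080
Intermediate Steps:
c(R) = 2*R
(c(-3)*10 - 371)*(-5*136) = ((2*(-3))*10 - 371)*(-5*136) = (-6*10 - 371)*(-680) = (-60 - 371)*(-680) = -431*(-680) = 293080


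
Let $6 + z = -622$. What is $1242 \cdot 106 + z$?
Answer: $131024$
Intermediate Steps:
$z = -628$ ($z = -6 - 622 = -628$)
$1242 \cdot 106 + z = 1242 \cdot 106 - 628 = 131652 - 628 = 131024$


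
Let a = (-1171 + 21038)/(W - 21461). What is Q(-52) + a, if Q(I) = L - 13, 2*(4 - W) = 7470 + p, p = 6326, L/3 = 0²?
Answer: -388482/28355 ≈ -13.701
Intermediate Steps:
L = 0 (L = 3*0² = 3*0 = 0)
W = -6894 (W = 4 - (7470 + 6326)/2 = 4 - ½*13796 = 4 - 6898 = -6894)
a = -19867/28355 (a = (-1171 + 21038)/(-6894 - 21461) = 19867/(-28355) = 19867*(-1/28355) = -19867/28355 ≈ -0.70065)
Q(I) = -13 (Q(I) = 0 - 13 = -13)
Q(-52) + a = -13 - 19867/28355 = -388482/28355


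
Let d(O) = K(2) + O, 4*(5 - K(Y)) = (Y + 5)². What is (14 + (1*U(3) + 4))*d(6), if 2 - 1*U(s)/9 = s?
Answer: -45/4 ≈ -11.250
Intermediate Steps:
K(Y) = 5 - (5 + Y)²/4 (K(Y) = 5 - (Y + 5)²/4 = 5 - (5 + Y)²/4)
U(s) = 18 - 9*s
d(O) = -29/4 + O (d(O) = (5 - (5 + 2)²/4) + O = (5 - ¼*7²) + O = (5 - ¼*49) + O = (5 - 49/4) + O = -29/4 + O)
(14 + (1*U(3) + 4))*d(6) = (14 + (1*(18 - 9*3) + 4))*(-29/4 + 6) = (14 + (1*(18 - 27) + 4))*(-5/4) = (14 + (1*(-9) + 4))*(-5/4) = (14 + (-9 + 4))*(-5/4) = (14 - 5)*(-5/4) = 9*(-5/4) = -45/4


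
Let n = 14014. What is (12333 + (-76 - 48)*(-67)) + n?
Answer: 34655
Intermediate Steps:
(12333 + (-76 - 48)*(-67)) + n = (12333 + (-76 - 48)*(-67)) + 14014 = (12333 - 124*(-67)) + 14014 = (12333 + 8308) + 14014 = 20641 + 14014 = 34655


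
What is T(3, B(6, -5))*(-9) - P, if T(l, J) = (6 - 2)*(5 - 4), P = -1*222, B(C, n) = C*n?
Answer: 186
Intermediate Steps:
P = -222
T(l, J) = 4 (T(l, J) = 4*1 = 4)
T(3, B(6, -5))*(-9) - P = 4*(-9) - 1*(-222) = -36 + 222 = 186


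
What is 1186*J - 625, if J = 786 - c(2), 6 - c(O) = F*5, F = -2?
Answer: 912595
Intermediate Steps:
c(O) = 16 (c(O) = 6 - (-2)*5 = 6 - 1*(-10) = 6 + 10 = 16)
J = 770 (J = 786 - 1*16 = 786 - 16 = 770)
1186*J - 625 = 1186*770 - 625 = 913220 - 625 = 912595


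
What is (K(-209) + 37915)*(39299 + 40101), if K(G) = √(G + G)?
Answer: 3010451000 + 79400*I*√418 ≈ 3.0104e+9 + 1.6233e+6*I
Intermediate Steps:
K(G) = √2*√G (K(G) = √(2*G) = √2*√G)
(K(-209) + 37915)*(39299 + 40101) = (√2*√(-209) + 37915)*(39299 + 40101) = (√2*(I*√209) + 37915)*79400 = (I*√418 + 37915)*79400 = (37915 + I*√418)*79400 = 3010451000 + 79400*I*√418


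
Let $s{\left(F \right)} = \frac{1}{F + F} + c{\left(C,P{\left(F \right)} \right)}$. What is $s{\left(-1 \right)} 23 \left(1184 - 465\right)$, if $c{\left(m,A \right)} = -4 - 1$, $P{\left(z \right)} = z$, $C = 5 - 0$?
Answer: $- \frac{181907}{2} \approx -90954.0$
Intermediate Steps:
$C = 5$ ($C = 5 + 0 = 5$)
$c{\left(m,A \right)} = -5$ ($c{\left(m,A \right)} = -4 - 1 = -5$)
$s{\left(F \right)} = -5 + \frac{1}{2 F}$ ($s{\left(F \right)} = \frac{1}{F + F} - 5 = \frac{1}{2 F} - 5 = -5 + \frac{1}{2 F}$)
$s{\left(-1 \right)} 23 \left(1184 - 465\right) = \left(-5 + \frac{1}{2 \left(-1\right)}\right) 23 \left(1184 - 465\right) = \left(-5 + \frac{1}{2} \left(-1\right)\right) 23 \cdot 719 = \left(-5 - \frac{1}{2}\right) 23 \cdot 719 = \left(- \frac{11}{2}\right) 23 \cdot 719 = \left(- \frac{253}{2}\right) 719 = - \frac{181907}{2}$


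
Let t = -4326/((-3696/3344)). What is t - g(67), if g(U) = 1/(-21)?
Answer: 82195/21 ≈ 3914.0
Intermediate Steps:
t = 3914 (t = -4326/((-3696*1/3344)) = -4326/(-21/19) = -4326*(-19/21) = 3914)
g(U) = -1/21
t - g(67) = 3914 - 1*(-1/21) = 3914 + 1/21 = 82195/21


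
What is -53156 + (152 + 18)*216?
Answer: -16436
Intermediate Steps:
-53156 + (152 + 18)*216 = -53156 + 170*216 = -53156 + 36720 = -16436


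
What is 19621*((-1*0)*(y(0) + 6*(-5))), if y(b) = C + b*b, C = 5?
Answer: 0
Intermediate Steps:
y(b) = 5 + b² (y(b) = 5 + b*b = 5 + b²)
19621*((-1*0)*(y(0) + 6*(-5))) = 19621*((-1*0)*((5 + 0²) + 6*(-5))) = 19621*(0*((5 + 0) - 30)) = 19621*(0*(5 - 30)) = 19621*(0*(-25)) = 19621*0 = 0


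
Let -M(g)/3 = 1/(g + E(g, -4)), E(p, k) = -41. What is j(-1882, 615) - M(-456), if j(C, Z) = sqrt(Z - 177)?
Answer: -3/497 + sqrt(438) ≈ 20.922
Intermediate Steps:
j(C, Z) = sqrt(-177 + Z)
M(g) = -3/(-41 + g) (M(g) = -3/(g - 41) = -3/(-41 + g))
j(-1882, 615) - M(-456) = sqrt(-177 + 615) - (-3)/(-41 - 456) = sqrt(438) - (-3)/(-497) = sqrt(438) - (-3)*(-1)/497 = sqrt(438) - 1*3/497 = sqrt(438) - 3/497 = -3/497 + sqrt(438)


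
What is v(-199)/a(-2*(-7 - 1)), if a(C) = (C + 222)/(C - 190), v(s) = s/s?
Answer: -87/119 ≈ -0.73109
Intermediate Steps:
v(s) = 1
a(C) = (222 + C)/(-190 + C)
v(-199)/a(-2*(-7 - 1)) = 1/((222 - 2*(-7 - 1))/(-190 - 2*(-7 - 1))) = 1/((222 - 2*(-8))/(-190 - 2*(-8))) = 1/((222 + 16)/(-190 + 16)) = 1/(238/(-174)) = 1/(-1/174*238) = 1/(-119/87) = 1*(-87/119) = -87/119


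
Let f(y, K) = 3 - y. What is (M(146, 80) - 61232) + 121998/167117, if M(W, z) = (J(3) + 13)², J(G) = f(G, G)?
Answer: -10204543373/167117 ≈ -61062.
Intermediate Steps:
J(G) = 3 - G
M(W, z) = 169 (M(W, z) = ((3 - 1*3) + 13)² = ((3 - 3) + 13)² = (0 + 13)² = 13² = 169)
(M(146, 80) - 61232) + 121998/167117 = (169 - 61232) + 121998/167117 = -61063 + 121998*(1/167117) = -61063 + 121998/167117 = -10204543373/167117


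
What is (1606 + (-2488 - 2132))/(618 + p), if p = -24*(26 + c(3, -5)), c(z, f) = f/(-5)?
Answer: 1507/15 ≈ 100.47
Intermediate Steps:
c(z, f) = -f/5 (c(z, f) = f*(-1/5) = -f/5)
p = -648 (p = -24*(26 - 1/5*(-5)) = -24*(26 + 1) = -24*27 = -648)
(1606 + (-2488 - 2132))/(618 + p) = (1606 + (-2488 - 2132))/(618 - 648) = (1606 - 4620)/(-30) = -3014*(-1/30) = 1507/15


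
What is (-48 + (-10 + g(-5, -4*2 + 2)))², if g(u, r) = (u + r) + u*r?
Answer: 1521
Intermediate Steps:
g(u, r) = r + u + r*u (g(u, r) = (r + u) + r*u = r + u + r*u)
(-48 + (-10 + g(-5, -4*2 + 2)))² = (-48 + (-10 + ((-4*2 + 2) - 5 + (-4*2 + 2)*(-5))))² = (-48 + (-10 + ((-8 + 2) - 5 + (-8 + 2)*(-5))))² = (-48 + (-10 + (-6 - 5 - 6*(-5))))² = (-48 + (-10 + (-6 - 5 + 30)))² = (-48 + (-10 + 19))² = (-48 + 9)² = (-39)² = 1521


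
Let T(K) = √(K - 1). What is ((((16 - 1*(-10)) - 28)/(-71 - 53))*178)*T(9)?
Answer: 178*√2/31 ≈ 8.1203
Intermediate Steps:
T(K) = √(-1 + K)
((((16 - 1*(-10)) - 28)/(-71 - 53))*178)*T(9) = ((((16 - 1*(-10)) - 28)/(-71 - 53))*178)*√(-1 + 9) = ((((16 + 10) - 28)/(-124))*178)*√8 = (((26 - 28)*(-1/124))*178)*(2*√2) = (-2*(-1/124)*178)*(2*√2) = ((1/62)*178)*(2*√2) = 89*(2*√2)/31 = 178*√2/31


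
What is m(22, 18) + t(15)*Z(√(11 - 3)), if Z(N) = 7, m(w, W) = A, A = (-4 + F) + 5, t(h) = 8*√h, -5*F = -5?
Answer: 2 + 56*√15 ≈ 218.89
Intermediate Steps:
F = 1 (F = -⅕*(-5) = 1)
A = 2 (A = (-4 + 1) + 5 = -3 + 5 = 2)
m(w, W) = 2
m(22, 18) + t(15)*Z(√(11 - 3)) = 2 + (8*√15)*7 = 2 + 56*√15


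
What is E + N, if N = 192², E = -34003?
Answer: 2861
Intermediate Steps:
N = 36864
E + N = -34003 + 36864 = 2861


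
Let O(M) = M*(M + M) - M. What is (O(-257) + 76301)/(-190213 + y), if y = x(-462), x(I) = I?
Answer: -208656/190675 ≈ -1.0943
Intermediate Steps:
y = -462
O(M) = -M + 2*M**2 (O(M) = M*(2*M) - M = 2*M**2 - M = -M + 2*M**2)
(O(-257) + 76301)/(-190213 + y) = (-257*(-1 + 2*(-257)) + 76301)/(-190213 - 462) = (-257*(-1 - 514) + 76301)/(-190675) = (-257*(-515) + 76301)*(-1/190675) = (132355 + 76301)*(-1/190675) = 208656*(-1/190675) = -208656/190675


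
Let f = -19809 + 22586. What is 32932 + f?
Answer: 35709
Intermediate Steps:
f = 2777
32932 + f = 32932 + 2777 = 35709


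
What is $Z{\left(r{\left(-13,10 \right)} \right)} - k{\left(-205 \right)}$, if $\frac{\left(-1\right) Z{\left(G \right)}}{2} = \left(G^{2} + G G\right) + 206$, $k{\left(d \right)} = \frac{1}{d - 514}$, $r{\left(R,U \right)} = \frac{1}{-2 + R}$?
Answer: $- \frac{66653951}{161775} \approx -412.02$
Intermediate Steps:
$k{\left(d \right)} = \frac{1}{-514 + d}$
$Z{\left(G \right)} = -412 - 4 G^{2}$ ($Z{\left(G \right)} = - 2 \left(\left(G^{2} + G G\right) + 206\right) = - 2 \left(\left(G^{2} + G^{2}\right) + 206\right) = - 2 \left(2 G^{2} + 206\right) = - 2 \left(206 + 2 G^{2}\right) = -412 - 4 G^{2}$)
$Z{\left(r{\left(-13,10 \right)} \right)} - k{\left(-205 \right)} = \left(-412 - 4 \left(\frac{1}{-2 - 13}\right)^{2}\right) - \frac{1}{-514 - 205} = \left(-412 - 4 \left(\frac{1}{-15}\right)^{2}\right) - \frac{1}{-719} = \left(-412 - 4 \left(- \frac{1}{15}\right)^{2}\right) - - \frac{1}{719} = \left(-412 - \frac{4}{225}\right) + \frac{1}{719} = - \frac{92704}{225} + \frac{1}{719} = - \frac{66653951}{161775}$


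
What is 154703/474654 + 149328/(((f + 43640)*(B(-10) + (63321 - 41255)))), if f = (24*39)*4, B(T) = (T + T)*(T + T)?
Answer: 43084911181/132134655174 ≈ 0.32607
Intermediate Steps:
B(T) = 4*T**2 (B(T) = (2*T)*(2*T) = 4*T**2)
f = 3744 (f = 936*4 = 3744)
154703/474654 + 149328/(((f + 43640)*(B(-10) + (63321 - 41255)))) = 154703/474654 + 149328/(((3744 + 43640)*(4*(-10)**2 + (63321 - 41255)))) = 154703*(1/474654) + 149328/((47384*(4*100 + 22066))) = 154703/474654 + 149328/((47384*(400 + 22066))) = 154703/474654 + 149328/((47384*22466)) = 154703/474654 + 149328/1064528944 = 154703/474654 + 149328*(1/1064528944) = 154703/474654 + 9333/66533059 = 43084911181/132134655174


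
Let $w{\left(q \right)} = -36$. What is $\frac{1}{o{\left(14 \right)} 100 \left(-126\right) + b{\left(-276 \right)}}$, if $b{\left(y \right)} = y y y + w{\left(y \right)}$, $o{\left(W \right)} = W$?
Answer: $- \frac{1}{21201012} \approx -4.7168 \cdot 10^{-8}$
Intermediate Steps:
$b{\left(y \right)} = -36 + y^{3}$ ($b{\left(y \right)} = y y y - 36 = y^{2} y - 36 = y^{3} - 36 = -36 + y^{3}$)
$\frac{1}{o{\left(14 \right)} 100 \left(-126\right) + b{\left(-276 \right)}} = \frac{1}{14 \cdot 100 \left(-126\right) + \left(-36 + \left(-276\right)^{3}\right)} = \frac{1}{1400 \left(-126\right) - 21024612} = \frac{1}{-176400 - 21024612} = \frac{1}{-21201012} = - \frac{1}{21201012}$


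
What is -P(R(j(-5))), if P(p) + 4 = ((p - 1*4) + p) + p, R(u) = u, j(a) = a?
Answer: 23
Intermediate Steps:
P(p) = -8 + 3*p (P(p) = -4 + (((p - 1*4) + p) + p) = -4 + (((p - 4) + p) + p) = -4 + (((-4 + p) + p) + p) = -4 + ((-4 + 2*p) + p) = -4 + (-4 + 3*p) = -8 + 3*p)
-P(R(j(-5))) = -(-8 + 3*(-5)) = -(-8 - 15) = -1*(-23) = 23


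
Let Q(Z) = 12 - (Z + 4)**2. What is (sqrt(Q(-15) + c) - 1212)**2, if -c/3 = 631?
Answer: (1212 - I*sqrt(2002))**2 ≈ 1.4669e+6 - 1.0846e+5*I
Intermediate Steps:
c = -1893 (c = -3*631 = -1893)
Q(Z) = 12 - (4 + Z)**2
(sqrt(Q(-15) + c) - 1212)**2 = (sqrt((12 - (4 - 15)**2) - 1893) - 1212)**2 = (sqrt((12 - 1*(-11)**2) - 1893) - 1212)**2 = (sqrt((12 - 1*121) - 1893) - 1212)**2 = (sqrt((12 - 121) - 1893) - 1212)**2 = (sqrt(-109 - 1893) - 1212)**2 = (sqrt(-2002) - 1212)**2 = (I*sqrt(2002) - 1212)**2 = (-1212 + I*sqrt(2002))**2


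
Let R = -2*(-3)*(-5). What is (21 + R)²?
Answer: 81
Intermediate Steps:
R = -30 (R = 6*(-5) = -30)
(21 + R)² = (21 - 30)² = (-9)² = 81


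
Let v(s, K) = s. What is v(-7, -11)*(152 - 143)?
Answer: -63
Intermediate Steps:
v(-7, -11)*(152 - 143) = -7*(152 - 143) = -7*9 = -63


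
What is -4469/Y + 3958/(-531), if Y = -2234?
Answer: -6469133/1186254 ≈ -5.4534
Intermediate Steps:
-4469/Y + 3958/(-531) = -4469/(-2234) + 3958/(-531) = -4469*(-1/2234) + 3958*(-1/531) = 4469/2234 - 3958/531 = -6469133/1186254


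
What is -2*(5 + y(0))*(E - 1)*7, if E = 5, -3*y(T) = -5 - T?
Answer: -1120/3 ≈ -373.33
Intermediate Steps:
y(T) = 5/3 + T/3 (y(T) = -(-5 - T)/3 = 5/3 + T/3)
-2*(5 + y(0))*(E - 1)*7 = -2*(5 + (5/3 + (⅓)*0))*(5 - 1)*7 = -2*(5 + (5/3 + 0))*4*7 = -2*(5 + 5/3)*4*7 = -40*4/3*7 = -2*80/3*7 = -160/3*7 = -1120/3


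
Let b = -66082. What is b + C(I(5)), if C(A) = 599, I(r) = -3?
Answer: -65483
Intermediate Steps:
b + C(I(5)) = -66082 + 599 = -65483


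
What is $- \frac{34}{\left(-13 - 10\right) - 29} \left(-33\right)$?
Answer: $- \frac{561}{26} \approx -21.577$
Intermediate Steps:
$- \frac{34}{\left(-13 - 10\right) - 29} \left(-33\right) = - \frac{34}{-23 - 29} \left(-33\right) = - \frac{34}{-52} \left(-33\right) = \left(-34\right) \left(- \frac{1}{52}\right) \left(-33\right) = \frac{17}{26} \left(-33\right) = - \frac{561}{26}$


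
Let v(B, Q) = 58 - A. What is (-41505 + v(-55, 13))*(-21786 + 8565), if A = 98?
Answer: 549266445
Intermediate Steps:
v(B, Q) = -40 (v(B, Q) = 58 - 1*98 = 58 - 98 = -40)
(-41505 + v(-55, 13))*(-21786 + 8565) = (-41505 - 40)*(-21786 + 8565) = -41545*(-13221) = 549266445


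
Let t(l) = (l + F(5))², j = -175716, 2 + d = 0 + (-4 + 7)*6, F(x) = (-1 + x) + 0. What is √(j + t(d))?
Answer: 2*I*√43829 ≈ 418.71*I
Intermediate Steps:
F(x) = -1 + x
d = 16 (d = -2 + (0 + (-4 + 7)*6) = -2 + (0 + 3*6) = -2 + (0 + 18) = -2 + 18 = 16)
t(l) = (4 + l)² (t(l) = (l + (-1 + 5))² = (l + 4)² = (4 + l)²)
√(j + t(d)) = √(-175716 + (4 + 16)²) = √(-175716 + 20²) = √(-175716 + 400) = √(-175316) = 2*I*√43829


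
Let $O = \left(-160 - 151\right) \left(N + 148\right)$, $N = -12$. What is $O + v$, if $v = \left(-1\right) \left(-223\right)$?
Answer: $-42073$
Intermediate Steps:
$O = -42296$ ($O = \left(-160 - 151\right) \left(-12 + 148\right) = \left(-311\right) 136 = -42296$)
$v = 223$
$O + v = -42296 + 223 = -42073$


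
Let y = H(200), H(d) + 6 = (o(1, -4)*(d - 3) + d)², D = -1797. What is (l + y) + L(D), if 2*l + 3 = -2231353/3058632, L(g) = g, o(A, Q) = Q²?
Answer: 68721950212415/6117264 ≈ 1.1234e+7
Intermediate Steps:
H(d) = -6 + (-48 + 17*d)² (H(d) = -6 + ((-4)²*(d - 3) + d)² = -6 + (16*(-3 + d) + d)² = -6 + ((-48 + 16*d) + d)² = -6 + (-48 + 17*d)²)
y = 11235898 (y = -6 + (-48 + 17*200)² = -6 + (-48 + 3400)² = -6 + 3352² = -6 + 11235904 = 11235898)
l = -11407249/6117264 (l = -3/2 + (-2231353/3058632)/2 = -3/2 + (-2231353*1/3058632)/2 = -3/2 + (½)*(-2231353/3058632) = -3/2 - 2231353/6117264 = -11407249/6117264 ≈ -1.8648)
(l + y) + L(D) = (-11407249/6117264 + 11235898) - 1797 = 68732942935823/6117264 - 1797 = 68721950212415/6117264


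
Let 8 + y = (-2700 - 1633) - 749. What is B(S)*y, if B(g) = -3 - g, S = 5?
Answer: 40720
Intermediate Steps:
y = -5090 (y = -8 + ((-2700 - 1633) - 749) = -8 + (-4333 - 749) = -8 - 5082 = -5090)
B(S)*y = (-3 - 1*5)*(-5090) = (-3 - 5)*(-5090) = -8*(-5090) = 40720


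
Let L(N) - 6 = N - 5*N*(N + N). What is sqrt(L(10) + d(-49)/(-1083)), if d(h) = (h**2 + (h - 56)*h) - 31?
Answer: I*sqrt(357729)/19 ≈ 31.479*I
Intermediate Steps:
L(N) = 6 + N - 10*N**2 (L(N) = 6 + (N - 5*N*(N + N)) = 6 + (N - 5*N*2*N) = 6 + (N - 10*N**2) = 6 + N - 10*N**2)
d(h) = -31 + h**2 + h*(-56 + h) (d(h) = (h**2 + (-56 + h)*h) - 31 = (h**2 + h*(-56 + h)) - 31 = -31 + h**2 + h*(-56 + h))
sqrt(L(10) + d(-49)/(-1083)) = sqrt((6 + 10 - 10*10**2) + (-31 - 56*(-49) + 2*(-49)**2)/(-1083)) = sqrt((6 + 10 - 10*100) + (-31 + 2744 + 2*2401)*(-1/1083)) = sqrt((6 + 10 - 1000) + (-31 + 2744 + 4802)*(-1/1083)) = sqrt(-984 + 7515*(-1/1083)) = sqrt(-984 - 2505/361) = sqrt(-357729/361) = I*sqrt(357729)/19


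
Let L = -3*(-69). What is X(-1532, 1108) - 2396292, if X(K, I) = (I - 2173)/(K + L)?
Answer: -635017167/265 ≈ -2.3963e+6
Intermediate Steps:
L = 207
X(K, I) = (-2173 + I)/(207 + K) (X(K, I) = (I - 2173)/(K + 207) = (-2173 + I)/(207 + K))
X(-1532, 1108) - 2396292 = (-2173 + 1108)/(207 - 1532) - 2396292 = -1065/(-1325) - 2396292 = -1/1325*(-1065) - 2396292 = 213/265 - 2396292 = -635017167/265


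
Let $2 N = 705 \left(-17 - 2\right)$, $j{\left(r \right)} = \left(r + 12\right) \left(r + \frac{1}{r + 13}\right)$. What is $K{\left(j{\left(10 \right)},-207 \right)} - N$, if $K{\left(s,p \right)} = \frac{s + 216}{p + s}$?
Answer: $\frac{1439965}{214} \approx 6728.8$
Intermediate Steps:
$j{\left(r \right)} = \left(12 + r\right) \left(r + \frac{1}{13 + r}\right)$
$N = - \frac{13395}{2}$ ($N = \frac{705 \left(-17 - 2\right)}{2} = \frac{705 \left(-19\right)}{2} = \frac{1}{2} \left(-13395\right) = - \frac{13395}{2} \approx -6697.5$)
$K{\left(s,p \right)} = \frac{216 + s}{p + s}$
$K{\left(j{\left(10 \right)},-207 \right)} - N = \frac{216 + \frac{12 + 10^{3} + 25 \cdot 10^{2} + 157 \cdot 10}{13 + 10}}{-207 + \frac{12 + 10^{3} + 25 \cdot 10^{2} + 157 \cdot 10}{13 + 10}} - - \frac{13395}{2} = \frac{216 + \frac{12 + 1000 + 25 \cdot 100 + 1570}{23}}{-207 + \frac{12 + 1000 + 25 \cdot 100 + 1570}{23}} + \frac{13395}{2} = \frac{216 + \frac{12 + 1000 + 2500 + 1570}{23}}{-207 + \frac{12 + 1000 + 2500 + 1570}{23}} + \frac{13395}{2} = \frac{216 + \frac{1}{23} \cdot 5082}{-207 + \frac{1}{23} \cdot 5082} + \frac{13395}{2} = \frac{216 + \frac{5082}{23}}{-207 + \frac{5082}{23}} + \frac{13395}{2} = \frac{1}{\frac{321}{23}} \cdot \frac{10050}{23} + \frac{13395}{2} = \frac{23}{321} \cdot \frac{10050}{23} + \frac{13395}{2} = \frac{3350}{107} + \frac{13395}{2} = \frac{1439965}{214}$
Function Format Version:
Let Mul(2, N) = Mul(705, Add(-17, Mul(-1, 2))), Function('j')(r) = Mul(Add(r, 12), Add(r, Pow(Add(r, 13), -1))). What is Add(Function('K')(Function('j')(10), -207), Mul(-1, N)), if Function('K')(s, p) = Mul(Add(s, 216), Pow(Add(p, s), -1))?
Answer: Rational(1439965, 214) ≈ 6728.8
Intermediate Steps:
Function('j')(r) = Mul(Add(12, r), Add(r, Pow(Add(13, r), -1)))
N = Rational(-13395, 2) (N = Mul(Rational(1, 2), Mul(705, Add(-17, Mul(-1, 2)))) = Mul(Rational(1, 2), Mul(705, Add(-17, -2))) = Mul(Rational(1, 2), Mul(705, -19)) = Mul(Rational(1, 2), -13395) = Rational(-13395, 2) ≈ -6697.5)
Function('K')(s, p) = Mul(Pow(Add(p, s), -1), Add(216, s)) (Function('K')(s, p) = Mul(Add(216, s), Pow(Add(p, s), -1)) = Mul(Pow(Add(p, s), -1), Add(216, s)))
Add(Function('K')(Function('j')(10), -207), Mul(-1, N)) = Add(Mul(Pow(Add(-207, Mul(Pow(Add(13, 10), -1), Add(12, Pow(10, 3), Mul(25, Pow(10, 2)), Mul(157, 10)))), -1), Add(216, Mul(Pow(Add(13, 10), -1), Add(12, Pow(10, 3), Mul(25, Pow(10, 2)), Mul(157, 10))))), Mul(-1, Rational(-13395, 2))) = Add(Mul(Pow(Add(-207, Mul(Pow(23, -1), Add(12, 1000, Mul(25, 100), 1570))), -1), Add(216, Mul(Pow(23, -1), Add(12, 1000, Mul(25, 100), 1570)))), Rational(13395, 2)) = Add(Mul(Pow(Add(-207, Mul(Rational(1, 23), Add(12, 1000, 2500, 1570))), -1), Add(216, Mul(Rational(1, 23), Add(12, 1000, 2500, 1570)))), Rational(13395, 2)) = Add(Mul(Pow(Add(-207, Mul(Rational(1, 23), 5082)), -1), Add(216, Mul(Rational(1, 23), 5082))), Rational(13395, 2)) = Add(Mul(Pow(Add(-207, Rational(5082, 23)), -1), Add(216, Rational(5082, 23))), Rational(13395, 2)) = Add(Mul(Pow(Rational(321, 23), -1), Rational(10050, 23)), Rational(13395, 2)) = Add(Mul(Rational(23, 321), Rational(10050, 23)), Rational(13395, 2)) = Add(Rational(3350, 107), Rational(13395, 2)) = Rational(1439965, 214)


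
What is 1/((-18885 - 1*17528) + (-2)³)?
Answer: -1/36421 ≈ -2.7457e-5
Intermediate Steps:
1/((-18885 - 1*17528) + (-2)³) = 1/((-18885 - 17528) - 8) = 1/(-36413 - 8) = 1/(-36421) = -1/36421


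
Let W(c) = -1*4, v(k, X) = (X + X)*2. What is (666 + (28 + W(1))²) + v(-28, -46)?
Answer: 1058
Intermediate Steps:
v(k, X) = 4*X (v(k, X) = (2*X)*2 = 4*X)
W(c) = -4
(666 + (28 + W(1))²) + v(-28, -46) = (666 + (28 - 4)²) + 4*(-46) = (666 + 24²) - 184 = (666 + 576) - 184 = 1242 - 184 = 1058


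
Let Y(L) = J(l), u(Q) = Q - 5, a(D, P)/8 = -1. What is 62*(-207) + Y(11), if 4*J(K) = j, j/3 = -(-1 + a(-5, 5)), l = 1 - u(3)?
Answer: -51309/4 ≈ -12827.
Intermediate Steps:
a(D, P) = -8 (a(D, P) = 8*(-1) = -8)
u(Q) = -5 + Q
l = 3 (l = 1 - (-5 + 3) = 1 - 1*(-2) = 1 + 2 = 3)
j = 27 (j = 3*(-(-1 - 8)) = 3*(-1*(-9)) = 3*9 = 27)
J(K) = 27/4 (J(K) = (¼)*27 = 27/4)
Y(L) = 27/4
62*(-207) + Y(11) = 62*(-207) + 27/4 = -12834 + 27/4 = -51309/4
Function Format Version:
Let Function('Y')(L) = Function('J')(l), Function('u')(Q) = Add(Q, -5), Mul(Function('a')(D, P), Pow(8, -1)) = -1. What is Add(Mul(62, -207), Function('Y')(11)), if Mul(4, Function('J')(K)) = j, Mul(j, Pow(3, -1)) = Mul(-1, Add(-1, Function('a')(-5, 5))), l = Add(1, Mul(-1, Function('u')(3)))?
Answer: Rational(-51309, 4) ≈ -12827.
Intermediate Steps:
Function('a')(D, P) = -8 (Function('a')(D, P) = Mul(8, -1) = -8)
Function('u')(Q) = Add(-5, Q)
l = 3 (l = Add(1, Mul(-1, Add(-5, 3))) = Add(1, Mul(-1, -2)) = Add(1, 2) = 3)
j = 27 (j = Mul(3, Mul(-1, Add(-1, -8))) = Mul(3, Mul(-1, -9)) = Mul(3, 9) = 27)
Function('J')(K) = Rational(27, 4) (Function('J')(K) = Mul(Rational(1, 4), 27) = Rational(27, 4))
Function('Y')(L) = Rational(27, 4)
Add(Mul(62, -207), Function('Y')(11)) = Add(Mul(62, -207), Rational(27, 4)) = Add(-12834, Rational(27, 4)) = Rational(-51309, 4)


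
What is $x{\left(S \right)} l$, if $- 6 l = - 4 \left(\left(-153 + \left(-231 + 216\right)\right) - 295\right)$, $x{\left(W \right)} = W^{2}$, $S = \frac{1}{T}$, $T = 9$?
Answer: $- \frac{926}{243} \approx -3.8107$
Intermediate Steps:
$S = \frac{1}{9} \approx 0.11111$
$l = - \frac{926}{3}$ ($l = - \frac{\left(-4\right) \left(\left(-153 + \left(-231 + 216\right)\right) - 295\right)}{6} = - \frac{\left(-4\right) \left(\left(-153 - 15\right) - 295\right)}{6} = - \frac{\left(-4\right) \left(-168 - 295\right)}{6} = - \frac{\left(-4\right) \left(-463\right)}{6} = \left(- \frac{1}{6}\right) 1852 = - \frac{926}{3} \approx -308.67$)
$x{\left(S \right)} l = \left(\frac{1}{9}\right)^{2} \left(- \frac{926}{3}\right) = \frac{1}{81} \left(- \frac{926}{3}\right) = - \frac{926}{243}$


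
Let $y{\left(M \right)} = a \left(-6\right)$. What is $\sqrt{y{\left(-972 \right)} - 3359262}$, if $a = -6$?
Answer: $i \sqrt{3359226} \approx 1832.8 i$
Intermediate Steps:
$y{\left(M \right)} = 36$ ($y{\left(M \right)} = \left(-6\right) \left(-6\right) = 36$)
$\sqrt{y{\left(-972 \right)} - 3359262} = \sqrt{36 - 3359262} = \sqrt{-3359226} = i \sqrt{3359226}$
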